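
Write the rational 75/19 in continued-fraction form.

Run the Euclidean algorithm on 75 and 19; the successive quotients are the partial quotients a_0, a_1, ... (each step inverts the fractional part left over by the previous one):
  75 = 3*19 + 18, so a_0 = 3.
  19 = 1*18 + 1, so a_1 = 1.
  18 = 18*1 + 0, so a_2 = 18.
The remainder reaches 0 after 3 divisions, so the expansion has 3 partial quotients, read off in order.

[3; 1, 18]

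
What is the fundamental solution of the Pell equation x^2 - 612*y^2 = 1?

(x, y) = (2177, 88)

First expand sqrt(612) as a continued fraction. With x_i = (sqrt(612) + m_i)/d_i and (m_0, d_0) = (0, 1): a_0 = floor(sqrt(612)) = 24, since 24^2 = 576 <= 612 < 625 = 25^2.
Iterate m_{i+1} = d_i*a_i - m_i, d_{i+1} = (612 - m_{i+1}^2)/d_i, a_{i+1} = floor((a_0 + m_{i+1})/d_{i+1}):
  m_1 = 1*24 - 0 = 24, d_1 = (612 - 24^2)/1 = 36/1 = 36, a_1 = floor((24 + 24)/36) = 1.
  m_2 = 36*1 - 24 = 12, d_2 = (612 - 12^2)/36 = 468/36 = 13, a_2 = floor((24 + 12)/13) = 2.
  m_3 = 13*2 - 12 = 14, d_3 = (612 - 14^2)/13 = 416/13 = 32, a_3 = floor((24 + 14)/32) = 1.
  m_4 = 32*1 - 14 = 18, d_4 = (612 - 18^2)/32 = 288/32 = 9, a_4 = floor((24 + 18)/9) = 4.
  m_5 = 9*4 - 18 = 18, d_5 = (612 - 18^2)/9 = 288/9 = 32, a_5 = floor((24 + 18)/32) = 1.
  m_6 = 32*1 - 18 = 14, d_6 = (612 - 14^2)/32 = 416/32 = 13, a_6 = floor((24 + 14)/13) = 2.
  m_7 = 13*2 - 14 = 12, d_7 = (612 - 12^2)/13 = 468/13 = 36, a_7 = floor((24 + 12)/36) = 1.
  m_8 = 36*1 - 12 = 24, d_8 = (612 - 24^2)/36 = 36/36 = 1, a_8 = floor((24 + 24)/1) = 48.
  m_9 = 1*48 - 24 = 24, d_9 = (612 - 24^2)/1 = 36/1 = 36: (m_9, d_9) = (m_1, d_1) = (24, 36), so from here the quotients repeat a_1, ..., a_8; the period length is 8.
So sqrt(612) = [24; (1, 2, 1, 4, 1, 2, 1, 48)] with period length k = 8.
k is even, so the fundamental solution of x^2 - 612y^2 = 1 is (p_{k-1}, q_{k-1}) = (p_7, q_7); compute convergents through index 7.
Convergents (p_i = a_i*p_{i-1} + p_{i-2}, q_i = a_i*q_{i-1} + q_{i-2} with p_{-2}=0, p_{-1}=1, q_{-2}=1, q_{-1}=0):
  i=0: a_0=24, p_0 = 24*1 + 0 = 24, q_0 = 24*0 + 1 = 1.
  i=1: a_1=1, p_1 = 1*24 + 1 = 25, q_1 = 1*1 + 0 = 1.
  i=2: a_2=2, p_2 = 2*25 + 24 = 74, q_2 = 2*1 + 1 = 3.
  i=3: a_3=1, p_3 = 1*74 + 25 = 99, q_3 = 1*3 + 1 = 4.
  i=4: a_4=4, p_4 = 4*99 + 74 = 470, q_4 = 4*4 + 3 = 19.
  i=5: a_5=1, p_5 = 1*470 + 99 = 569, q_5 = 1*19 + 4 = 23.
  i=6: a_6=2, p_6 = 2*569 + 470 = 1608, q_6 = 2*23 + 19 = 65.
  i=7: a_7=1, p_7 = 1*1608 + 569 = 2177, q_7 = 1*65 + 23 = 88.
Check: 2177^2 - 612*88^2 = 4739329 - 4739328 = 1, so (x, y) = (2177, 88) solves the equation, and by the theorem it is the least positive solution.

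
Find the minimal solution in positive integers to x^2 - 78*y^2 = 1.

(x, y) = (53, 6)

First expand sqrt(78) as a continued fraction. With x_i = (sqrt(78) + m_i)/d_i and (m_0, d_0) = (0, 1): a_0 = floor(sqrt(78)) = 8, since 8^2 = 64 <= 78 < 81 = 9^2.
Iterate m_{i+1} = d_i*a_i - m_i, d_{i+1} = (78 - m_{i+1}^2)/d_i, a_{i+1} = floor((a_0 + m_{i+1})/d_{i+1}):
  m_1 = 1*8 - 0 = 8, d_1 = (78 - 8^2)/1 = 14/1 = 14, a_1 = floor((8 + 8)/14) = 1.
  m_2 = 14*1 - 8 = 6, d_2 = (78 - 6^2)/14 = 42/14 = 3, a_2 = floor((8 + 6)/3) = 4.
  m_3 = 3*4 - 6 = 6, d_3 = (78 - 6^2)/3 = 42/3 = 14, a_3 = floor((8 + 6)/14) = 1.
  m_4 = 14*1 - 6 = 8, d_4 = (78 - 8^2)/14 = 14/14 = 1, a_4 = floor((8 + 8)/1) = 16.
  m_5 = 1*16 - 8 = 8, d_5 = (78 - 8^2)/1 = 14/1 = 14: (m_5, d_5) = (m_1, d_1) = (8, 14), so from here the quotients repeat a_1, ..., a_4; the period length is 4.
So sqrt(78) = [8; (1, 4, 1, 16)] with period length k = 4.
k is even, so the fundamental solution of x^2 - 78y^2 = 1 is (p_{k-1}, q_{k-1}) = (p_3, q_3); compute convergents through index 3.
Convergents (p_i = a_i*p_{i-1} + p_{i-2}, q_i = a_i*q_{i-1} + q_{i-2} with p_{-2}=0, p_{-1}=1, q_{-2}=1, q_{-1}=0):
  i=0: a_0=8, p_0 = 8*1 + 0 = 8, q_0 = 8*0 + 1 = 1.
  i=1: a_1=1, p_1 = 1*8 + 1 = 9, q_1 = 1*1 + 0 = 1.
  i=2: a_2=4, p_2 = 4*9 + 8 = 44, q_2 = 4*1 + 1 = 5.
  i=3: a_3=1, p_3 = 1*44 + 9 = 53, q_3 = 1*5 + 1 = 6.
Check: 53^2 - 78*6^2 = 2809 - 2808 = 1, so (x, y) = (53, 6) solves the equation, and by the theorem it is the least positive solution.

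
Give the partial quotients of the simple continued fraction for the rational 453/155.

[2; 1, 11, 1, 11]

Run the Euclidean algorithm on 453 and 155; the successive quotients are the partial quotients a_0, a_1, ... (each step inverts the fractional part left over by the previous one):
  453 = 2*155 + 143, so a_0 = 2.
  155 = 1*143 + 12, so a_1 = 1.
  143 = 11*12 + 11, so a_2 = 11.
  12 = 1*11 + 1, so a_3 = 1.
  11 = 11*1 + 0, so a_4 = 11.
The remainder reaches 0 after 5 divisions, so the expansion has 5 partial quotients, read off in order.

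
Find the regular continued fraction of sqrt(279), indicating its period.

Write x_i = (sqrt(279) + m_i)/d_i with (m_0, d_0) = (0, 1). a_0 = floor(sqrt(279)) = 16, since 16^2 = 256 <= 279 < 289 = 17^2.
Iterate m_{i+1} = d_i*a_i - m_i, d_{i+1} = (279 - m_{i+1}^2)/d_i, a_{i+1} = floor((a_0 + m_{i+1})/d_{i+1}):
  m_1 = 1*16 - 0 = 16, d_1 = (279 - 16^2)/1 = 23/1 = 23, a_1 = floor((16 + 16)/23) = 1.
  m_2 = 23*1 - 16 = 7, d_2 = (279 - 7^2)/23 = 230/23 = 10, a_2 = floor((16 + 7)/10) = 2.
  m_3 = 10*2 - 7 = 13, d_3 = (279 - 13^2)/10 = 110/10 = 11, a_3 = floor((16 + 13)/11) = 2.
  m_4 = 11*2 - 13 = 9, d_4 = (279 - 9^2)/11 = 198/11 = 18, a_4 = floor((16 + 9)/18) = 1.
  m_5 = 18*1 - 9 = 9, d_5 = (279 - 9^2)/18 = 198/18 = 11, a_5 = floor((16 + 9)/11) = 2.
  m_6 = 11*2 - 9 = 13, d_6 = (279 - 13^2)/11 = 110/11 = 10, a_6 = floor((16 + 13)/10) = 2.
  m_7 = 10*2 - 13 = 7, d_7 = (279 - 7^2)/10 = 230/10 = 23, a_7 = floor((16 + 7)/23) = 1.
  m_8 = 23*1 - 7 = 16, d_8 = (279 - 16^2)/23 = 23/23 = 1, a_8 = floor((16 + 16)/1) = 32.
  m_9 = 1*32 - 16 = 16, d_9 = (279 - 16^2)/1 = 23/1 = 23: (m_9, d_9) = (m_1, d_1) = (16, 23), so from here the quotients repeat a_1, ..., a_8; the period length is 8.
Hence the expansion of sqrt(279) is a_0 = 16 followed by the repeating block 1, 2, 2, 1, 2, 2, 1, 32 (period 8).

[16; (1, 2, 2, 1, 2, 2, 1, 32)]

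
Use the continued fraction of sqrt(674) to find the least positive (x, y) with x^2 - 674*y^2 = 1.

First expand sqrt(674) as a continued fraction. With x_i = (sqrt(674) + m_i)/d_i and (m_0, d_0) = (0, 1): a_0 = floor(sqrt(674)) = 25, since 25^2 = 625 <= 674 < 676 = 26^2.
Iterate m_{i+1} = d_i*a_i - m_i, d_{i+1} = (674 - m_{i+1}^2)/d_i, a_{i+1} = floor((a_0 + m_{i+1})/d_{i+1}):
  m_1 = 1*25 - 0 = 25, d_1 = (674 - 25^2)/1 = 49/1 = 49, a_1 = floor((25 + 25)/49) = 1.
  m_2 = 49*1 - 25 = 24, d_2 = (674 - 24^2)/49 = 98/49 = 2, a_2 = floor((25 + 24)/2) = 24.
  m_3 = 2*24 - 24 = 24, d_3 = (674 - 24^2)/2 = 98/2 = 49, a_3 = floor((25 + 24)/49) = 1.
  m_4 = 49*1 - 24 = 25, d_4 = (674 - 25^2)/49 = 49/49 = 1, a_4 = floor((25 + 25)/1) = 50.
  m_5 = 1*50 - 25 = 25, d_5 = (674 - 25^2)/1 = 49/1 = 49: (m_5, d_5) = (m_1, d_1) = (25, 49), so from here the quotients repeat a_1, ..., a_4; the period length is 4.
So sqrt(674) = [25; (1, 24, 1, 50)] with period length k = 4.
k is even, so the fundamental solution of x^2 - 674y^2 = 1 is (p_{k-1}, q_{k-1}) = (p_3, q_3); compute convergents through index 3.
Convergents (p_i = a_i*p_{i-1} + p_{i-2}, q_i = a_i*q_{i-1} + q_{i-2} with p_{-2}=0, p_{-1}=1, q_{-2}=1, q_{-1}=0):
  i=0: a_0=25, p_0 = 25*1 + 0 = 25, q_0 = 25*0 + 1 = 1.
  i=1: a_1=1, p_1 = 1*25 + 1 = 26, q_1 = 1*1 + 0 = 1.
  i=2: a_2=24, p_2 = 24*26 + 25 = 649, q_2 = 24*1 + 1 = 25.
  i=3: a_3=1, p_3 = 1*649 + 26 = 675, q_3 = 1*25 + 1 = 26.
Check: 675^2 - 674*26^2 = 455625 - 455624 = 1, so (x, y) = (675, 26) solves the equation, and by the theorem it is the least positive solution.

(x, y) = (675, 26)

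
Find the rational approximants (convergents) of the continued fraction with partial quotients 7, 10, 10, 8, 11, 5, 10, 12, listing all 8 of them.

Using the convergent recurrence p_i = a_i*p_{i-1} + p_{i-2}, q_i = a_i*q_{i-1} + q_{i-2} with p_{-2}=0, p_{-1}=1, q_{-2}=1, q_{-1}=0:
  i=0: a_0=7, p_0 = 7*1 + 0 = 7, q_0 = 7*0 + 1 = 1.
  i=1: a_1=10, p_1 = 10*7 + 1 = 71, q_1 = 10*1 + 0 = 10.
  i=2: a_2=10, p_2 = 10*71 + 7 = 717, q_2 = 10*10 + 1 = 101.
  i=3: a_3=8, p_3 = 8*717 + 71 = 5807, q_3 = 8*101 + 10 = 818.
  i=4: a_4=11, p_4 = 11*5807 + 717 = 64594, q_4 = 11*818 + 101 = 9099.
  i=5: a_5=5, p_5 = 5*64594 + 5807 = 328777, q_5 = 5*9099 + 818 = 46313.
  i=6: a_6=10, p_6 = 10*328777 + 64594 = 3352364, q_6 = 10*46313 + 9099 = 472229.
  i=7: a_7=12, p_7 = 12*3352364 + 328777 = 40557145, q_7 = 12*472229 + 46313 = 5713061.

7/1, 71/10, 717/101, 5807/818, 64594/9099, 328777/46313, 3352364/472229, 40557145/5713061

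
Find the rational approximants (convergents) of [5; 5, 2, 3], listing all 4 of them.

Using the convergent recurrence p_i = a_i*p_{i-1} + p_{i-2}, q_i = a_i*q_{i-1} + q_{i-2} with p_{-2}=0, p_{-1}=1, q_{-2}=1, q_{-1}=0:
  i=0: a_0=5, p_0 = 5*1 + 0 = 5, q_0 = 5*0 + 1 = 1.
  i=1: a_1=5, p_1 = 5*5 + 1 = 26, q_1 = 5*1 + 0 = 5.
  i=2: a_2=2, p_2 = 2*26 + 5 = 57, q_2 = 2*5 + 1 = 11.
  i=3: a_3=3, p_3 = 3*57 + 26 = 197, q_3 = 3*11 + 5 = 38.

5/1, 26/5, 57/11, 197/38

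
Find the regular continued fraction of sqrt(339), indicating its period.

[18; (2, 2, 2, 1, 17, 1, 2, 2, 2, 36)]

Write x_i = (sqrt(339) + m_i)/d_i with (m_0, d_0) = (0, 1). a_0 = floor(sqrt(339)) = 18, since 18^2 = 324 <= 339 < 361 = 19^2.
Iterate m_{i+1} = d_i*a_i - m_i, d_{i+1} = (339 - m_{i+1}^2)/d_i, a_{i+1} = floor((a_0 + m_{i+1})/d_{i+1}):
  m_1 = 1*18 - 0 = 18, d_1 = (339 - 18^2)/1 = 15/1 = 15, a_1 = floor((18 + 18)/15) = 2.
  m_2 = 15*2 - 18 = 12, d_2 = (339 - 12^2)/15 = 195/15 = 13, a_2 = floor((18 + 12)/13) = 2.
  m_3 = 13*2 - 12 = 14, d_3 = (339 - 14^2)/13 = 143/13 = 11, a_3 = floor((18 + 14)/11) = 2.
  m_4 = 11*2 - 14 = 8, d_4 = (339 - 8^2)/11 = 275/11 = 25, a_4 = floor((18 + 8)/25) = 1.
  m_5 = 25*1 - 8 = 17, d_5 = (339 - 17^2)/25 = 50/25 = 2, a_5 = floor((18 + 17)/2) = 17.
  m_6 = 2*17 - 17 = 17, d_6 = (339 - 17^2)/2 = 50/2 = 25, a_6 = floor((18 + 17)/25) = 1.
  m_7 = 25*1 - 17 = 8, d_7 = (339 - 8^2)/25 = 275/25 = 11, a_7 = floor((18 + 8)/11) = 2.
  m_8 = 11*2 - 8 = 14, d_8 = (339 - 14^2)/11 = 143/11 = 13, a_8 = floor((18 + 14)/13) = 2.
  m_9 = 13*2 - 14 = 12, d_9 = (339 - 12^2)/13 = 195/13 = 15, a_9 = floor((18 + 12)/15) = 2.
  m_10 = 15*2 - 12 = 18, d_10 = (339 - 18^2)/15 = 15/15 = 1, a_10 = floor((18 + 18)/1) = 36.
  m_11 = 1*36 - 18 = 18, d_11 = (339 - 18^2)/1 = 15/1 = 15: (m_11, d_11) = (m_1, d_1) = (18, 15), so from here the quotients repeat a_1, ..., a_10; the period length is 10.
Hence the expansion of sqrt(339) is a_0 = 18 followed by the repeating block 2, 2, 2, 1, 17, 1, 2, 2, 2, 36 (period 10).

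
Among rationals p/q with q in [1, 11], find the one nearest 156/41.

19/5

Expand x = 156/41 as a continued fraction with the Euclidean algorithm:
  156 = 3*41 + 33, so a_0 = 3.
  41 = 1*33 + 8, so a_1 = 1.
  33 = 4*8 + 1, so a_2 = 4.
  8 = 8*1 + 0, so a_3 = 8.
so x = [3; 1, 4, 8].
Convergents (p_i = a_i*p_{i-1} + p_{i-2}, q_i = a_i*q_{i-1} + q_{i-2} with p_{-2}=0, p_{-1}=1, q_{-2}=1, q_{-1}=0), until the denominator exceeds 11:
  i=0: a_0=3, p_0 = 3*1 + 0 = 3, q_0 = 3*0 + 1 = 1.
  i=1: a_1=1, p_1 = 1*3 + 1 = 4, q_1 = 1*1 + 0 = 1.
  i=2: a_2=4, p_2 = 4*4 + 3 = 19, q_2 = 4*1 + 1 = 5.
  i=3: a_3=8, p_3 = 8*19 + 4 = 156, q_3 = 8*5 + 1 = 41.
q_3 = 41 > 11, so the last convergent with denominator <= 11 is p_2/q_2 = 19/5.
The closest fraction with denominator <= 11 is either p_2/q_2 or the intermediate fraction (k*p_2 + p_1)/(k*q_2 + q_1) with the largest k >= 1 whose denominator stays <= 11; these approach x as k grows, and every other convergent or intermediate fraction in range is farther away.
Largest k: floor((11 - q_1)/q_2) = floor((11 - 1)/5) = 2.
That gives (2*19 + 4)/(2*5 + 1) = 42/11.
Compare the errors: |x - 19/5| = |156*5 - 19*41|/(41*5) = 1/205, and |x - 42/11| = |156*11 - 42*41|/(41*11) = 6/451.
Cross-multiplying, 1*451 = 451 < 1230 = 6*205, so 1/205 is smaller: the convergent 19/5 is closer to x than 42/11.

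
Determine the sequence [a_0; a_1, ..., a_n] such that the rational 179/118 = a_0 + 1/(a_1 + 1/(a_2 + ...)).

Run the Euclidean algorithm on 179 and 118; the successive quotients are the partial quotients a_0, a_1, ... (each step inverts the fractional part left over by the previous one):
  179 = 1*118 + 61, so a_0 = 1.
  118 = 1*61 + 57, so a_1 = 1.
  61 = 1*57 + 4, so a_2 = 1.
  57 = 14*4 + 1, so a_3 = 14.
  4 = 4*1 + 0, so a_4 = 4.
The remainder reaches 0 after 5 divisions, so the expansion has 5 partial quotients, read off in order.

[1; 1, 1, 14, 4]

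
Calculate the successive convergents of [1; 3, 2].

Using the convergent recurrence p_i = a_i*p_{i-1} + p_{i-2}, q_i = a_i*q_{i-1} + q_{i-2} with p_{-2}=0, p_{-1}=1, q_{-2}=1, q_{-1}=0:
  i=0: a_0=1, p_0 = 1*1 + 0 = 1, q_0 = 1*0 + 1 = 1.
  i=1: a_1=3, p_1 = 3*1 + 1 = 4, q_1 = 3*1 + 0 = 3.
  i=2: a_2=2, p_2 = 2*4 + 1 = 9, q_2 = 2*3 + 1 = 7.

1/1, 4/3, 9/7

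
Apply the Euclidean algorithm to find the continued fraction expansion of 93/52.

Run the Euclidean algorithm on 93 and 52; the successive quotients are the partial quotients a_0, a_1, ... (each step inverts the fractional part left over by the previous one):
  93 = 1*52 + 41, so a_0 = 1.
  52 = 1*41 + 11, so a_1 = 1.
  41 = 3*11 + 8, so a_2 = 3.
  11 = 1*8 + 3, so a_3 = 1.
  8 = 2*3 + 2, so a_4 = 2.
  3 = 1*2 + 1, so a_5 = 1.
  2 = 2*1 + 0, so a_6 = 2.
The remainder reaches 0 after 7 divisions, so the expansion has 7 partial quotients, read off in order.

[1; 1, 3, 1, 2, 1, 2]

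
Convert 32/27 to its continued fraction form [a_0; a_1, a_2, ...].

Run the Euclidean algorithm on 32 and 27; the successive quotients are the partial quotients a_0, a_1, ... (each step inverts the fractional part left over by the previous one):
  32 = 1*27 + 5, so a_0 = 1.
  27 = 5*5 + 2, so a_1 = 5.
  5 = 2*2 + 1, so a_2 = 2.
  2 = 2*1 + 0, so a_3 = 2.
The remainder reaches 0 after 4 divisions, so the expansion has 4 partial quotients, read off in order.

[1; 5, 2, 2]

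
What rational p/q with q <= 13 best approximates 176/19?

Expand x = 176/19 as a continued fraction with the Euclidean algorithm:
  176 = 9*19 + 5, so a_0 = 9.
  19 = 3*5 + 4, so a_1 = 3.
  5 = 1*4 + 1, so a_2 = 1.
  4 = 4*1 + 0, so a_3 = 4.
so x = [9; 3, 1, 4].
Convergents (p_i = a_i*p_{i-1} + p_{i-2}, q_i = a_i*q_{i-1} + q_{i-2} with p_{-2}=0, p_{-1}=1, q_{-2}=1, q_{-1}=0), until the denominator exceeds 13:
  i=0: a_0=9, p_0 = 9*1 + 0 = 9, q_0 = 9*0 + 1 = 1.
  i=1: a_1=3, p_1 = 3*9 + 1 = 28, q_1 = 3*1 + 0 = 3.
  i=2: a_2=1, p_2 = 1*28 + 9 = 37, q_2 = 1*3 + 1 = 4.
  i=3: a_3=4, p_3 = 4*37 + 28 = 176, q_3 = 4*4 + 3 = 19.
q_3 = 19 > 13, so the last convergent with denominator <= 13 is p_2/q_2 = 37/4.
The closest fraction with denominator <= 13 is either p_2/q_2 or the intermediate fraction (k*p_2 + p_1)/(k*q_2 + q_1) with the largest k >= 1 whose denominator stays <= 13; these approach x as k grows, and every other convergent or intermediate fraction in range is farther away.
Largest k: floor((13 - q_1)/q_2) = floor((13 - 3)/4) = 2.
That gives (2*37 + 28)/(2*4 + 3) = 102/11.
Compare the errors: |x - 37/4| = |176*4 - 37*19|/(19*4) = 1/76, and |x - 102/11| = |176*11 - 102*19|/(19*11) = 2/209.
Cross-multiplying, 2*76 = 152 < 209 = 1*209, so 2/209 is smaller: the intermediate fraction 102/11 is closer to x than 37/4.

102/11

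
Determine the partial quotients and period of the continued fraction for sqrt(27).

Write x_i = (sqrt(27) + m_i)/d_i with (m_0, d_0) = (0, 1). a_0 = floor(sqrt(27)) = 5, since 5^2 = 25 <= 27 < 36 = 6^2.
Iterate m_{i+1} = d_i*a_i - m_i, d_{i+1} = (27 - m_{i+1}^2)/d_i, a_{i+1} = floor((a_0 + m_{i+1})/d_{i+1}):
  m_1 = 1*5 - 0 = 5, d_1 = (27 - 5^2)/1 = 2/1 = 2, a_1 = floor((5 + 5)/2) = 5.
  m_2 = 2*5 - 5 = 5, d_2 = (27 - 5^2)/2 = 2/2 = 1, a_2 = floor((5 + 5)/1) = 10.
  m_3 = 1*10 - 5 = 5, d_3 = (27 - 5^2)/1 = 2/1 = 2: (m_3, d_3) = (m_1, d_1) = (5, 2), so from here the quotients repeat a_1, a_2; the period length is 2.
Hence the expansion of sqrt(27) is a_0 = 5 followed by the repeating block 5, 10 (period 2).

[5; (5, 10)]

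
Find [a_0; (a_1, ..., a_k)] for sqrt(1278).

[35; (1, 2, 1, 70)]

Write x_i = (sqrt(1278) + m_i)/d_i with (m_0, d_0) = (0, 1). a_0 = floor(sqrt(1278)) = 35, since 35^2 = 1225 <= 1278 < 1296 = 36^2.
Iterate m_{i+1} = d_i*a_i - m_i, d_{i+1} = (1278 - m_{i+1}^2)/d_i, a_{i+1} = floor((a_0 + m_{i+1})/d_{i+1}):
  m_1 = 1*35 - 0 = 35, d_1 = (1278 - 35^2)/1 = 53/1 = 53, a_1 = floor((35 + 35)/53) = 1.
  m_2 = 53*1 - 35 = 18, d_2 = (1278 - 18^2)/53 = 954/53 = 18, a_2 = floor((35 + 18)/18) = 2.
  m_3 = 18*2 - 18 = 18, d_3 = (1278 - 18^2)/18 = 954/18 = 53, a_3 = floor((35 + 18)/53) = 1.
  m_4 = 53*1 - 18 = 35, d_4 = (1278 - 35^2)/53 = 53/53 = 1, a_4 = floor((35 + 35)/1) = 70.
  m_5 = 1*70 - 35 = 35, d_5 = (1278 - 35^2)/1 = 53/1 = 53: (m_5, d_5) = (m_1, d_1) = (35, 53), so from here the quotients repeat a_1, ..., a_4; the period length is 4.
Hence the expansion of sqrt(1278) is a_0 = 35 followed by the repeating block 1, 2, 1, 70 (period 4).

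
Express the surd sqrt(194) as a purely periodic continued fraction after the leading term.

[13; (1, 12, 1, 26)]

Write x_i = (sqrt(194) + m_i)/d_i with (m_0, d_0) = (0, 1). a_0 = floor(sqrt(194)) = 13, since 13^2 = 169 <= 194 < 196 = 14^2.
Iterate m_{i+1} = d_i*a_i - m_i, d_{i+1} = (194 - m_{i+1}^2)/d_i, a_{i+1} = floor((a_0 + m_{i+1})/d_{i+1}):
  m_1 = 1*13 - 0 = 13, d_1 = (194 - 13^2)/1 = 25/1 = 25, a_1 = floor((13 + 13)/25) = 1.
  m_2 = 25*1 - 13 = 12, d_2 = (194 - 12^2)/25 = 50/25 = 2, a_2 = floor((13 + 12)/2) = 12.
  m_3 = 2*12 - 12 = 12, d_3 = (194 - 12^2)/2 = 50/2 = 25, a_3 = floor((13 + 12)/25) = 1.
  m_4 = 25*1 - 12 = 13, d_4 = (194 - 13^2)/25 = 25/25 = 1, a_4 = floor((13 + 13)/1) = 26.
  m_5 = 1*26 - 13 = 13, d_5 = (194 - 13^2)/1 = 25/1 = 25: (m_5, d_5) = (m_1, d_1) = (13, 25), so from here the quotients repeat a_1, ..., a_4; the period length is 4.
Hence the expansion of sqrt(194) is a_0 = 13 followed by the repeating block 1, 12, 1, 26 (period 4).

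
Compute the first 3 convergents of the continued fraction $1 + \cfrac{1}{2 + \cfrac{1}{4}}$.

1/1, 3/2, 13/9

Using the convergent recurrence p_i = a_i*p_{i-1} + p_{i-2}, q_i = a_i*q_{i-1} + q_{i-2} with p_{-2}=0, p_{-1}=1, q_{-2}=1, q_{-1}=0:
  i=0: a_0=1, p_0 = 1*1 + 0 = 1, q_0 = 1*0 + 1 = 1.
  i=1: a_1=2, p_1 = 2*1 + 1 = 3, q_1 = 2*1 + 0 = 2.
  i=2: a_2=4, p_2 = 4*3 + 1 = 13, q_2 = 4*2 + 1 = 9.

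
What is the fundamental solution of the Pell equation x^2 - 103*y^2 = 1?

First expand sqrt(103) as a continued fraction. With x_i = (sqrt(103) + m_i)/d_i and (m_0, d_0) = (0, 1): a_0 = floor(sqrt(103)) = 10, since 10^2 = 100 <= 103 < 121 = 11^2.
Iterate m_{i+1} = d_i*a_i - m_i, d_{i+1} = (103 - m_{i+1}^2)/d_i, a_{i+1} = floor((a_0 + m_{i+1})/d_{i+1}):
  m_1 = 1*10 - 0 = 10, d_1 = (103 - 10^2)/1 = 3/1 = 3, a_1 = floor((10 + 10)/3) = 6.
  m_2 = 3*6 - 10 = 8, d_2 = (103 - 8^2)/3 = 39/3 = 13, a_2 = floor((10 + 8)/13) = 1.
  m_3 = 13*1 - 8 = 5, d_3 = (103 - 5^2)/13 = 78/13 = 6, a_3 = floor((10 + 5)/6) = 2.
  m_4 = 6*2 - 5 = 7, d_4 = (103 - 7^2)/6 = 54/6 = 9, a_4 = floor((10 + 7)/9) = 1.
  m_5 = 9*1 - 7 = 2, d_5 = (103 - 2^2)/9 = 99/9 = 11, a_5 = floor((10 + 2)/11) = 1.
  m_6 = 11*1 - 2 = 9, d_6 = (103 - 9^2)/11 = 22/11 = 2, a_6 = floor((10 + 9)/2) = 9.
  m_7 = 2*9 - 9 = 9, d_7 = (103 - 9^2)/2 = 22/2 = 11, a_7 = floor((10 + 9)/11) = 1.
  m_8 = 11*1 - 9 = 2, d_8 = (103 - 2^2)/11 = 99/11 = 9, a_8 = floor((10 + 2)/9) = 1.
  m_9 = 9*1 - 2 = 7, d_9 = (103 - 7^2)/9 = 54/9 = 6, a_9 = floor((10 + 7)/6) = 2.
  m_10 = 6*2 - 7 = 5, d_10 = (103 - 5^2)/6 = 78/6 = 13, a_10 = floor((10 + 5)/13) = 1.
  m_11 = 13*1 - 5 = 8, d_11 = (103 - 8^2)/13 = 39/13 = 3, a_11 = floor((10 + 8)/3) = 6.
  m_12 = 3*6 - 8 = 10, d_12 = (103 - 10^2)/3 = 3/3 = 1, a_12 = floor((10 + 10)/1) = 20.
  m_13 = 1*20 - 10 = 10, d_13 = (103 - 10^2)/1 = 3/1 = 3: (m_13, d_13) = (m_1, d_1) = (10, 3), so from here the quotients repeat a_1, ..., a_12; the period length is 12.
So sqrt(103) = [10; (6, 1, 2, 1, 1, 9, 1, 1, 2, 1, 6, 20)] with period length k = 12.
k is even, so the fundamental solution of x^2 - 103y^2 = 1 is (p_{k-1}, q_{k-1}) = (p_11, q_11); compute convergents through index 11.
Convergents (p_i = a_i*p_{i-1} + p_{i-2}, q_i = a_i*q_{i-1} + q_{i-2} with p_{-2}=0, p_{-1}=1, q_{-2}=1, q_{-1}=0):
  i=0: a_0=10, p_0 = 10*1 + 0 = 10, q_0 = 10*0 + 1 = 1.
  i=1: a_1=6, p_1 = 6*10 + 1 = 61, q_1 = 6*1 + 0 = 6.
  i=2: a_2=1, p_2 = 1*61 + 10 = 71, q_2 = 1*6 + 1 = 7.
  i=3: a_3=2, p_3 = 2*71 + 61 = 203, q_3 = 2*7 + 6 = 20.
  i=4: a_4=1, p_4 = 1*203 + 71 = 274, q_4 = 1*20 + 7 = 27.
  i=5: a_5=1, p_5 = 1*274 + 203 = 477, q_5 = 1*27 + 20 = 47.
  i=6: a_6=9, p_6 = 9*477 + 274 = 4567, q_6 = 9*47 + 27 = 450.
  i=7: a_7=1, p_7 = 1*4567 + 477 = 5044, q_7 = 1*450 + 47 = 497.
  i=8: a_8=1, p_8 = 1*5044 + 4567 = 9611, q_8 = 1*497 + 450 = 947.
  i=9: a_9=2, p_9 = 2*9611 + 5044 = 24266, q_9 = 2*947 + 497 = 2391.
  i=10: a_10=1, p_10 = 1*24266 + 9611 = 33877, q_10 = 1*2391 + 947 = 3338.
  i=11: a_11=6, p_11 = 6*33877 + 24266 = 227528, q_11 = 6*3338 + 2391 = 22419.
Check: 227528^2 - 103*22419^2 = 51768990784 - 51768990783 = 1, so (x, y) = (227528, 22419) solves the equation, and by the theorem it is the least positive solution.

(x, y) = (227528, 22419)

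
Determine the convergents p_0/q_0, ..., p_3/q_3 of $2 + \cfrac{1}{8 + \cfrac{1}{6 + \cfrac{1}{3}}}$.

2/1, 17/8, 104/49, 329/155

Using the convergent recurrence p_i = a_i*p_{i-1} + p_{i-2}, q_i = a_i*q_{i-1} + q_{i-2} with p_{-2}=0, p_{-1}=1, q_{-2}=1, q_{-1}=0:
  i=0: a_0=2, p_0 = 2*1 + 0 = 2, q_0 = 2*0 + 1 = 1.
  i=1: a_1=8, p_1 = 8*2 + 1 = 17, q_1 = 8*1 + 0 = 8.
  i=2: a_2=6, p_2 = 6*17 + 2 = 104, q_2 = 6*8 + 1 = 49.
  i=3: a_3=3, p_3 = 3*104 + 17 = 329, q_3 = 3*49 + 8 = 155.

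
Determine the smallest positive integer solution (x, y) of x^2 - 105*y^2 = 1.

First expand sqrt(105) as a continued fraction. With x_i = (sqrt(105) + m_i)/d_i and (m_0, d_0) = (0, 1): a_0 = floor(sqrt(105)) = 10, since 10^2 = 100 <= 105 < 121 = 11^2.
Iterate m_{i+1} = d_i*a_i - m_i, d_{i+1} = (105 - m_{i+1}^2)/d_i, a_{i+1} = floor((a_0 + m_{i+1})/d_{i+1}):
  m_1 = 1*10 - 0 = 10, d_1 = (105 - 10^2)/1 = 5/1 = 5, a_1 = floor((10 + 10)/5) = 4.
  m_2 = 5*4 - 10 = 10, d_2 = (105 - 10^2)/5 = 5/5 = 1, a_2 = floor((10 + 10)/1) = 20.
  m_3 = 1*20 - 10 = 10, d_3 = (105 - 10^2)/1 = 5/1 = 5: (m_3, d_3) = (m_1, d_1) = (10, 5), so from here the quotients repeat a_1, a_2; the period length is 2.
So sqrt(105) = [10; (4, 20)] with period length k = 2.
k is even, so the fundamental solution of x^2 - 105y^2 = 1 is (p_{k-1}, q_{k-1}) = (p_1, q_1); compute convergents through index 1.
Convergents (p_i = a_i*p_{i-1} + p_{i-2}, q_i = a_i*q_{i-1} + q_{i-2} with p_{-2}=0, p_{-1}=1, q_{-2}=1, q_{-1}=0):
  i=0: a_0=10, p_0 = 10*1 + 0 = 10, q_0 = 10*0 + 1 = 1.
  i=1: a_1=4, p_1 = 4*10 + 1 = 41, q_1 = 4*1 + 0 = 4.
Check: 41^2 - 105*4^2 = 1681 - 1680 = 1, so (x, y) = (41, 4) solves the equation, and by the theorem it is the least positive solution.

(x, y) = (41, 4)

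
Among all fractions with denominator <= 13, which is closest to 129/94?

11/8

Expand x = 129/94 as a continued fraction with the Euclidean algorithm:
  129 = 1*94 + 35, so a_0 = 1.
  94 = 2*35 + 24, so a_1 = 2.
  35 = 1*24 + 11, so a_2 = 1.
  24 = 2*11 + 2, so a_3 = 2.
  11 = 5*2 + 1, so a_4 = 5.
  2 = 2*1 + 0, so a_5 = 2.
so x = [1; 2, 1, 2, 5, 2].
Convergents (p_i = a_i*p_{i-1} + p_{i-2}, q_i = a_i*q_{i-1} + q_{i-2} with p_{-2}=0, p_{-1}=1, q_{-2}=1, q_{-1}=0), until the denominator exceeds 13:
  i=0: a_0=1, p_0 = 1*1 + 0 = 1, q_0 = 1*0 + 1 = 1.
  i=1: a_1=2, p_1 = 2*1 + 1 = 3, q_1 = 2*1 + 0 = 2.
  i=2: a_2=1, p_2 = 1*3 + 1 = 4, q_2 = 1*2 + 1 = 3.
  i=3: a_3=2, p_3 = 2*4 + 3 = 11, q_3 = 2*3 + 2 = 8.
  i=4: a_4=5, p_4 = 5*11 + 4 = 59, q_4 = 5*8 + 3 = 43.
q_4 = 43 > 13, so the last convergent with denominator <= 13 is p_3/q_3 = 11/8.
The closest fraction with denominator <= 13 is either p_3/q_3 or the intermediate fraction (k*p_3 + p_2)/(k*q_3 + q_2) with the largest k >= 1 whose denominator stays <= 13; these approach x as k grows, and every other convergent or intermediate fraction in range is farther away.
Largest k: floor((13 - q_2)/q_3) = floor((13 - 3)/8) = 1.
That gives (1*11 + 4)/(1*8 + 3) = 15/11.
Compare the errors: |x - 11/8| = |129*8 - 11*94|/(94*8) = 2/752, and |x - 15/11| = |129*11 - 15*94|/(94*11) = 9/1034.
Cross-multiplying, 2*1034 = 2068 < 6768 = 9*752, so 2/752 is smaller: the convergent 11/8 is closer to x than 15/11.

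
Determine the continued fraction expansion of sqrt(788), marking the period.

[28; (14, 56)]

Write x_i = (sqrt(788) + m_i)/d_i with (m_0, d_0) = (0, 1). a_0 = floor(sqrt(788)) = 28, since 28^2 = 784 <= 788 < 841 = 29^2.
Iterate m_{i+1} = d_i*a_i - m_i, d_{i+1} = (788 - m_{i+1}^2)/d_i, a_{i+1} = floor((a_0 + m_{i+1})/d_{i+1}):
  m_1 = 1*28 - 0 = 28, d_1 = (788 - 28^2)/1 = 4/1 = 4, a_1 = floor((28 + 28)/4) = 14.
  m_2 = 4*14 - 28 = 28, d_2 = (788 - 28^2)/4 = 4/4 = 1, a_2 = floor((28 + 28)/1) = 56.
  m_3 = 1*56 - 28 = 28, d_3 = (788 - 28^2)/1 = 4/1 = 4: (m_3, d_3) = (m_1, d_1) = (28, 4), so from here the quotients repeat a_1, a_2; the period length is 2.
Hence the expansion of sqrt(788) is a_0 = 28 followed by the repeating block 14, 56 (period 2).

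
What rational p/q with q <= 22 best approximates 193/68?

54/19

Expand x = 193/68 as a continued fraction with the Euclidean algorithm:
  193 = 2*68 + 57, so a_0 = 2.
  68 = 1*57 + 11, so a_1 = 1.
  57 = 5*11 + 2, so a_2 = 5.
  11 = 5*2 + 1, so a_3 = 5.
  2 = 2*1 + 0, so a_4 = 2.
so x = [2; 1, 5, 5, 2].
Convergents (p_i = a_i*p_{i-1} + p_{i-2}, q_i = a_i*q_{i-1} + q_{i-2} with p_{-2}=0, p_{-1}=1, q_{-2}=1, q_{-1}=0), until the denominator exceeds 22:
  i=0: a_0=2, p_0 = 2*1 + 0 = 2, q_0 = 2*0 + 1 = 1.
  i=1: a_1=1, p_1 = 1*2 + 1 = 3, q_1 = 1*1 + 0 = 1.
  i=2: a_2=5, p_2 = 5*3 + 2 = 17, q_2 = 5*1 + 1 = 6.
  i=3: a_3=5, p_3 = 5*17 + 3 = 88, q_3 = 5*6 + 1 = 31.
q_3 = 31 > 22, so the last convergent with denominator <= 22 is p_2/q_2 = 17/6.
The closest fraction with denominator <= 22 is either p_2/q_2 or the intermediate fraction (k*p_2 + p_1)/(k*q_2 + q_1) with the largest k >= 1 whose denominator stays <= 22; these approach x as k grows, and every other convergent or intermediate fraction in range is farther away.
Largest k: floor((22 - q_1)/q_2) = floor((22 - 1)/6) = 3.
That gives (3*17 + 3)/(3*6 + 1) = 54/19.
Compare the errors: |x - 17/6| = |193*6 - 17*68|/(68*6) = 2/408, and |x - 54/19| = |193*19 - 54*68|/(68*19) = 5/1292.
Cross-multiplying, 5*408 = 2040 < 2584 = 2*1292, so 5/1292 is smaller: the intermediate fraction 54/19 is closer to x than 17/6.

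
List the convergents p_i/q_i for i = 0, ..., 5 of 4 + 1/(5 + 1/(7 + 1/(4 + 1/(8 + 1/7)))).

Using the convergent recurrence p_i = a_i*p_{i-1} + p_{i-2}, q_i = a_i*q_{i-1} + q_{i-2} with p_{-2}=0, p_{-1}=1, q_{-2}=1, q_{-1}=0:
  i=0: a_0=4, p_0 = 4*1 + 0 = 4, q_0 = 4*0 + 1 = 1.
  i=1: a_1=5, p_1 = 5*4 + 1 = 21, q_1 = 5*1 + 0 = 5.
  i=2: a_2=7, p_2 = 7*21 + 4 = 151, q_2 = 7*5 + 1 = 36.
  i=3: a_3=4, p_3 = 4*151 + 21 = 625, q_3 = 4*36 + 5 = 149.
  i=4: a_4=8, p_4 = 8*625 + 151 = 5151, q_4 = 8*149 + 36 = 1228.
  i=5: a_5=7, p_5 = 7*5151 + 625 = 36682, q_5 = 7*1228 + 149 = 8745.

4/1, 21/5, 151/36, 625/149, 5151/1228, 36682/8745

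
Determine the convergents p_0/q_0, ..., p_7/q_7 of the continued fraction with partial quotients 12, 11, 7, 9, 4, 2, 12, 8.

Using the convergent recurrence p_i = a_i*p_{i-1} + p_{i-2}, q_i = a_i*q_{i-1} + q_{i-2} with p_{-2}=0, p_{-1}=1, q_{-2}=1, q_{-1}=0:
  i=0: a_0=12, p_0 = 12*1 + 0 = 12, q_0 = 12*0 + 1 = 1.
  i=1: a_1=11, p_1 = 11*12 + 1 = 133, q_1 = 11*1 + 0 = 11.
  i=2: a_2=7, p_2 = 7*133 + 12 = 943, q_2 = 7*11 + 1 = 78.
  i=3: a_3=9, p_3 = 9*943 + 133 = 8620, q_3 = 9*78 + 11 = 713.
  i=4: a_4=4, p_4 = 4*8620 + 943 = 35423, q_4 = 4*713 + 78 = 2930.
  i=5: a_5=2, p_5 = 2*35423 + 8620 = 79466, q_5 = 2*2930 + 713 = 6573.
  i=6: a_6=12, p_6 = 12*79466 + 35423 = 989015, q_6 = 12*6573 + 2930 = 81806.
  i=7: a_7=8, p_7 = 8*989015 + 79466 = 7991586, q_7 = 8*81806 + 6573 = 661021.

12/1, 133/11, 943/78, 8620/713, 35423/2930, 79466/6573, 989015/81806, 7991586/661021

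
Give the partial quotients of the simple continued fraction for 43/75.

Run the Euclidean algorithm on 43 and 75; the successive quotients are the partial quotients a_0, a_1, ... (each step inverts the fractional part left over by the previous one):
  43 = 0*75 + 43, so a_0 = 0.
  75 = 1*43 + 32, so a_1 = 1.
  43 = 1*32 + 11, so a_2 = 1.
  32 = 2*11 + 10, so a_3 = 2.
  11 = 1*10 + 1, so a_4 = 1.
  10 = 10*1 + 0, so a_5 = 10.
The remainder reaches 0 after 6 divisions, so the expansion has 6 partial quotients, read off in order.

[0; 1, 1, 2, 1, 10]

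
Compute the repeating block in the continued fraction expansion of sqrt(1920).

Write x_i = (sqrt(1920) + m_i)/d_i with (m_0, d_0) = (0, 1). a_0 = floor(sqrt(1920)) = 43, since 43^2 = 1849 <= 1920 < 1936 = 44^2.
Iterate m_{i+1} = d_i*a_i - m_i, d_{i+1} = (1920 - m_{i+1}^2)/d_i, a_{i+1} = floor((a_0 + m_{i+1})/d_{i+1}):
  m_1 = 1*43 - 0 = 43, d_1 = (1920 - 43^2)/1 = 71/1 = 71, a_1 = floor((43 + 43)/71) = 1.
  m_2 = 71*1 - 43 = 28, d_2 = (1920 - 28^2)/71 = 1136/71 = 16, a_2 = floor((43 + 28)/16) = 4.
  m_3 = 16*4 - 28 = 36, d_3 = (1920 - 36^2)/16 = 624/16 = 39, a_3 = floor((43 + 36)/39) = 2.
  m_4 = 39*2 - 36 = 42, d_4 = (1920 - 42^2)/39 = 156/39 = 4, a_4 = floor((43 + 42)/4) = 21.
  m_5 = 4*21 - 42 = 42, d_5 = (1920 - 42^2)/4 = 156/4 = 39, a_5 = floor((43 + 42)/39) = 2.
  m_6 = 39*2 - 42 = 36, d_6 = (1920 - 36^2)/39 = 624/39 = 16, a_6 = floor((43 + 36)/16) = 4.
  m_7 = 16*4 - 36 = 28, d_7 = (1920 - 28^2)/16 = 1136/16 = 71, a_7 = floor((43 + 28)/71) = 1.
  m_8 = 71*1 - 28 = 43, d_8 = (1920 - 43^2)/71 = 71/71 = 1, a_8 = floor((43 + 43)/1) = 86.
  m_9 = 1*86 - 43 = 43, d_9 = (1920 - 43^2)/1 = 71/1 = 71: (m_9, d_9) = (m_1, d_1) = (43, 71), so from here the quotients repeat a_1, ..., a_8; the period length is 8.
Hence the expansion of sqrt(1920) is a_0 = 43 followed by the repeating block 1, 4, 2, 21, 2, 4, 1, 86 (period 8).

[43; (1, 4, 2, 21, 2, 4, 1, 86)]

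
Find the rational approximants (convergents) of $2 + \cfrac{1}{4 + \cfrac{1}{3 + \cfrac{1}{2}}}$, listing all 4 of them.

2/1, 9/4, 29/13, 67/30

Using the convergent recurrence p_i = a_i*p_{i-1} + p_{i-2}, q_i = a_i*q_{i-1} + q_{i-2} with p_{-2}=0, p_{-1}=1, q_{-2}=1, q_{-1}=0:
  i=0: a_0=2, p_0 = 2*1 + 0 = 2, q_0 = 2*0 + 1 = 1.
  i=1: a_1=4, p_1 = 4*2 + 1 = 9, q_1 = 4*1 + 0 = 4.
  i=2: a_2=3, p_2 = 3*9 + 2 = 29, q_2 = 3*4 + 1 = 13.
  i=3: a_3=2, p_3 = 2*29 + 9 = 67, q_3 = 2*13 + 4 = 30.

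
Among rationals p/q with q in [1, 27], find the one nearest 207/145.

10/7

Expand x = 207/145 as a continued fraction with the Euclidean algorithm:
  207 = 1*145 + 62, so a_0 = 1.
  145 = 2*62 + 21, so a_1 = 2.
  62 = 2*21 + 20, so a_2 = 2.
  21 = 1*20 + 1, so a_3 = 1.
  20 = 20*1 + 0, so a_4 = 20.
so x = [1; 2, 2, 1, 20].
Convergents (p_i = a_i*p_{i-1} + p_{i-2}, q_i = a_i*q_{i-1} + q_{i-2} with p_{-2}=0, p_{-1}=1, q_{-2}=1, q_{-1}=0), until the denominator exceeds 27:
  i=0: a_0=1, p_0 = 1*1 + 0 = 1, q_0 = 1*0 + 1 = 1.
  i=1: a_1=2, p_1 = 2*1 + 1 = 3, q_1 = 2*1 + 0 = 2.
  i=2: a_2=2, p_2 = 2*3 + 1 = 7, q_2 = 2*2 + 1 = 5.
  i=3: a_3=1, p_3 = 1*7 + 3 = 10, q_3 = 1*5 + 2 = 7.
  i=4: a_4=20, p_4 = 20*10 + 7 = 207, q_4 = 20*7 + 5 = 145.
q_4 = 145 > 27, so the last convergent with denominator <= 27 is p_3/q_3 = 10/7.
The closest fraction with denominator <= 27 is either p_3/q_3 or the intermediate fraction (k*p_3 + p_2)/(k*q_3 + q_2) with the largest k >= 1 whose denominator stays <= 27; these approach x as k grows, and every other convergent or intermediate fraction in range is farther away.
Largest k: floor((27 - q_2)/q_3) = floor((27 - 5)/7) = 3.
That gives (3*10 + 7)/(3*7 + 5) = 37/26.
Compare the errors: |x - 10/7| = |207*7 - 10*145|/(145*7) = 1/1015, and |x - 37/26| = |207*26 - 37*145|/(145*26) = 17/3770.
Cross-multiplying, 1*3770 = 3770 < 17255 = 17*1015, so 1/1015 is smaller: the convergent 10/7 is closer to x than 37/26.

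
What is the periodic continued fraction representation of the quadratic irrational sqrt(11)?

[3; (3, 6)]

Write x_i = (sqrt(11) + m_i)/d_i with (m_0, d_0) = (0, 1). a_0 = floor(sqrt(11)) = 3, since 3^2 = 9 <= 11 < 16 = 4^2.
Iterate m_{i+1} = d_i*a_i - m_i, d_{i+1} = (11 - m_{i+1}^2)/d_i, a_{i+1} = floor((a_0 + m_{i+1})/d_{i+1}):
  m_1 = 1*3 - 0 = 3, d_1 = (11 - 3^2)/1 = 2/1 = 2, a_1 = floor((3 + 3)/2) = 3.
  m_2 = 2*3 - 3 = 3, d_2 = (11 - 3^2)/2 = 2/2 = 1, a_2 = floor((3 + 3)/1) = 6.
  m_3 = 1*6 - 3 = 3, d_3 = (11 - 3^2)/1 = 2/1 = 2: (m_3, d_3) = (m_1, d_1) = (3, 2), so from here the quotients repeat a_1, a_2; the period length is 2.
Hence the expansion of sqrt(11) is a_0 = 3 followed by the repeating block 3, 6 (period 2).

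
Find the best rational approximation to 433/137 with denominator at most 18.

Expand x = 433/137 as a continued fraction with the Euclidean algorithm:
  433 = 3*137 + 22, so a_0 = 3.
  137 = 6*22 + 5, so a_1 = 6.
  22 = 4*5 + 2, so a_2 = 4.
  5 = 2*2 + 1, so a_3 = 2.
  2 = 2*1 + 0, so a_4 = 2.
so x = [3; 6, 4, 2, 2].
Convergents (p_i = a_i*p_{i-1} + p_{i-2}, q_i = a_i*q_{i-1} + q_{i-2} with p_{-2}=0, p_{-1}=1, q_{-2}=1, q_{-1}=0), until the denominator exceeds 18:
  i=0: a_0=3, p_0 = 3*1 + 0 = 3, q_0 = 3*0 + 1 = 1.
  i=1: a_1=6, p_1 = 6*3 + 1 = 19, q_1 = 6*1 + 0 = 6.
  i=2: a_2=4, p_2 = 4*19 + 3 = 79, q_2 = 4*6 + 1 = 25.
q_2 = 25 > 18, so the last convergent with denominator <= 18 is p_1/q_1 = 19/6.
The closest fraction with denominator <= 18 is either p_1/q_1 or the intermediate fraction (k*p_1 + p_0)/(k*q_1 + q_0) with the largest k >= 1 whose denominator stays <= 18; these approach x as k grows, and every other convergent or intermediate fraction in range is farther away.
Largest k: floor((18 - q_0)/q_1) = floor((18 - 1)/6) = 2.
That gives (2*19 + 3)/(2*6 + 1) = 41/13.
Compare the errors: |x - 19/6| = |433*6 - 19*137|/(137*6) = 5/822, and |x - 41/13| = |433*13 - 41*137|/(137*13) = 12/1781.
Cross-multiplying, 5*1781 = 8905 < 9864 = 12*822, so 5/822 is smaller: the convergent 19/6 is closer to x than 41/13.

19/6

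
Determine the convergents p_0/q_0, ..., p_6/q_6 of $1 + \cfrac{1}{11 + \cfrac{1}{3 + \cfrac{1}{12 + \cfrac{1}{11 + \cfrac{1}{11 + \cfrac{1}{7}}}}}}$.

1/1, 12/11, 37/34, 456/419, 5053/4643, 56039/51492, 397326/365087

Using the convergent recurrence p_i = a_i*p_{i-1} + p_{i-2}, q_i = a_i*q_{i-1} + q_{i-2} with p_{-2}=0, p_{-1}=1, q_{-2}=1, q_{-1}=0:
  i=0: a_0=1, p_0 = 1*1 + 0 = 1, q_0 = 1*0 + 1 = 1.
  i=1: a_1=11, p_1 = 11*1 + 1 = 12, q_1 = 11*1 + 0 = 11.
  i=2: a_2=3, p_2 = 3*12 + 1 = 37, q_2 = 3*11 + 1 = 34.
  i=3: a_3=12, p_3 = 12*37 + 12 = 456, q_3 = 12*34 + 11 = 419.
  i=4: a_4=11, p_4 = 11*456 + 37 = 5053, q_4 = 11*419 + 34 = 4643.
  i=5: a_5=11, p_5 = 11*5053 + 456 = 56039, q_5 = 11*4643 + 419 = 51492.
  i=6: a_6=7, p_6 = 7*56039 + 5053 = 397326, q_6 = 7*51492 + 4643 = 365087.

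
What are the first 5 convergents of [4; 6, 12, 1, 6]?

Using the convergent recurrence p_i = a_i*p_{i-1} + p_{i-2}, q_i = a_i*q_{i-1} + q_{i-2} with p_{-2}=0, p_{-1}=1, q_{-2}=1, q_{-1}=0:
  i=0: a_0=4, p_0 = 4*1 + 0 = 4, q_0 = 4*0 + 1 = 1.
  i=1: a_1=6, p_1 = 6*4 + 1 = 25, q_1 = 6*1 + 0 = 6.
  i=2: a_2=12, p_2 = 12*25 + 4 = 304, q_2 = 12*6 + 1 = 73.
  i=3: a_3=1, p_3 = 1*304 + 25 = 329, q_3 = 1*73 + 6 = 79.
  i=4: a_4=6, p_4 = 6*329 + 304 = 2278, q_4 = 6*79 + 73 = 547.

4/1, 25/6, 304/73, 329/79, 2278/547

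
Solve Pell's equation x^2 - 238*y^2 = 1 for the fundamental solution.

First expand sqrt(238) as a continued fraction. With x_i = (sqrt(238) + m_i)/d_i and (m_0, d_0) = (0, 1): a_0 = floor(sqrt(238)) = 15, since 15^2 = 225 <= 238 < 256 = 16^2.
Iterate m_{i+1} = d_i*a_i - m_i, d_{i+1} = (238 - m_{i+1}^2)/d_i, a_{i+1} = floor((a_0 + m_{i+1})/d_{i+1}):
  m_1 = 1*15 - 0 = 15, d_1 = (238 - 15^2)/1 = 13/1 = 13, a_1 = floor((15 + 15)/13) = 2.
  m_2 = 13*2 - 15 = 11, d_2 = (238 - 11^2)/13 = 117/13 = 9, a_2 = floor((15 + 11)/9) = 2.
  m_3 = 9*2 - 11 = 7, d_3 = (238 - 7^2)/9 = 189/9 = 21, a_3 = floor((15 + 7)/21) = 1.
  m_4 = 21*1 - 7 = 14, d_4 = (238 - 14^2)/21 = 42/21 = 2, a_4 = floor((15 + 14)/2) = 14.
  m_5 = 2*14 - 14 = 14, d_5 = (238 - 14^2)/2 = 42/2 = 21, a_5 = floor((15 + 14)/21) = 1.
  m_6 = 21*1 - 14 = 7, d_6 = (238 - 7^2)/21 = 189/21 = 9, a_6 = floor((15 + 7)/9) = 2.
  m_7 = 9*2 - 7 = 11, d_7 = (238 - 11^2)/9 = 117/9 = 13, a_7 = floor((15 + 11)/13) = 2.
  m_8 = 13*2 - 11 = 15, d_8 = (238 - 15^2)/13 = 13/13 = 1, a_8 = floor((15 + 15)/1) = 30.
  m_9 = 1*30 - 15 = 15, d_9 = (238 - 15^2)/1 = 13/1 = 13: (m_9, d_9) = (m_1, d_1) = (15, 13), so from here the quotients repeat a_1, ..., a_8; the period length is 8.
So sqrt(238) = [15; (2, 2, 1, 14, 1, 2, 2, 30)] with period length k = 8.
k is even, so the fundamental solution of x^2 - 238y^2 = 1 is (p_{k-1}, q_{k-1}) = (p_7, q_7); compute convergents through index 7.
Convergents (p_i = a_i*p_{i-1} + p_{i-2}, q_i = a_i*q_{i-1} + q_{i-2} with p_{-2}=0, p_{-1}=1, q_{-2}=1, q_{-1}=0):
  i=0: a_0=15, p_0 = 15*1 + 0 = 15, q_0 = 15*0 + 1 = 1.
  i=1: a_1=2, p_1 = 2*15 + 1 = 31, q_1 = 2*1 + 0 = 2.
  i=2: a_2=2, p_2 = 2*31 + 15 = 77, q_2 = 2*2 + 1 = 5.
  i=3: a_3=1, p_3 = 1*77 + 31 = 108, q_3 = 1*5 + 2 = 7.
  i=4: a_4=14, p_4 = 14*108 + 77 = 1589, q_4 = 14*7 + 5 = 103.
  i=5: a_5=1, p_5 = 1*1589 + 108 = 1697, q_5 = 1*103 + 7 = 110.
  i=6: a_6=2, p_6 = 2*1697 + 1589 = 4983, q_6 = 2*110 + 103 = 323.
  i=7: a_7=2, p_7 = 2*4983 + 1697 = 11663, q_7 = 2*323 + 110 = 756.
Check: 11663^2 - 238*756^2 = 136025569 - 136025568 = 1, so (x, y) = (11663, 756) solves the equation, and by the theorem it is the least positive solution.

(x, y) = (11663, 756)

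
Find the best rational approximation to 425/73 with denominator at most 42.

163/28

Expand x = 425/73 as a continued fraction with the Euclidean algorithm:
  425 = 5*73 + 60, so a_0 = 5.
  73 = 1*60 + 13, so a_1 = 1.
  60 = 4*13 + 8, so a_2 = 4.
  13 = 1*8 + 5, so a_3 = 1.
  8 = 1*5 + 3, so a_4 = 1.
  5 = 1*3 + 2, so a_5 = 1.
  3 = 1*2 + 1, so a_6 = 1.
  2 = 2*1 + 0, so a_7 = 2.
so x = [5; 1, 4, 1, 1, 1, 1, 2].
Convergents (p_i = a_i*p_{i-1} + p_{i-2}, q_i = a_i*q_{i-1} + q_{i-2} with p_{-2}=0, p_{-1}=1, q_{-2}=1, q_{-1}=0), until the denominator exceeds 42:
  i=0: a_0=5, p_0 = 5*1 + 0 = 5, q_0 = 5*0 + 1 = 1.
  i=1: a_1=1, p_1 = 1*5 + 1 = 6, q_1 = 1*1 + 0 = 1.
  i=2: a_2=4, p_2 = 4*6 + 5 = 29, q_2 = 4*1 + 1 = 5.
  i=3: a_3=1, p_3 = 1*29 + 6 = 35, q_3 = 1*5 + 1 = 6.
  i=4: a_4=1, p_4 = 1*35 + 29 = 64, q_4 = 1*6 + 5 = 11.
  i=5: a_5=1, p_5 = 1*64 + 35 = 99, q_5 = 1*11 + 6 = 17.
  i=6: a_6=1, p_6 = 1*99 + 64 = 163, q_6 = 1*17 + 11 = 28.
  i=7: a_7=2, p_7 = 2*163 + 99 = 425, q_7 = 2*28 + 17 = 73.
q_7 = 73 > 42, so the last convergent with denominator <= 42 is p_6/q_6 = 163/28.
The closest fraction with denominator <= 42 is either p_6/q_6 or the intermediate fraction (k*p_6 + p_5)/(k*q_6 + q_5) with the largest k >= 1 whose denominator stays <= 42; these approach x as k grows, and every other convergent or intermediate fraction in range is farther away.
Largest k: floor((42 - q_5)/q_6) = floor((42 - 17)/28) = 0.
Since k = 0, no intermediate fraction beyond p_6/q_6 has denominator <= 42, so the convergent 163/28 is the closest (its error is |425*28 - 163*73|/(73*28) = 1/2044).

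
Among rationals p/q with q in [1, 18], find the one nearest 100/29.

Expand x = 100/29 as a continued fraction with the Euclidean algorithm:
  100 = 3*29 + 13, so a_0 = 3.
  29 = 2*13 + 3, so a_1 = 2.
  13 = 4*3 + 1, so a_2 = 4.
  3 = 3*1 + 0, so a_3 = 3.
so x = [3; 2, 4, 3].
Convergents (p_i = a_i*p_{i-1} + p_{i-2}, q_i = a_i*q_{i-1} + q_{i-2} with p_{-2}=0, p_{-1}=1, q_{-2}=1, q_{-1}=0), until the denominator exceeds 18:
  i=0: a_0=3, p_0 = 3*1 + 0 = 3, q_0 = 3*0 + 1 = 1.
  i=1: a_1=2, p_1 = 2*3 + 1 = 7, q_1 = 2*1 + 0 = 2.
  i=2: a_2=4, p_2 = 4*7 + 3 = 31, q_2 = 4*2 + 1 = 9.
  i=3: a_3=3, p_3 = 3*31 + 7 = 100, q_3 = 3*9 + 2 = 29.
q_3 = 29 > 18, so the last convergent with denominator <= 18 is p_2/q_2 = 31/9.
The closest fraction with denominator <= 18 is either p_2/q_2 or the intermediate fraction (k*p_2 + p_1)/(k*q_2 + q_1) with the largest k >= 1 whose denominator stays <= 18; these approach x as k grows, and every other convergent or intermediate fraction in range is farther away.
Largest k: floor((18 - q_1)/q_2) = floor((18 - 2)/9) = 1.
That gives (1*31 + 7)/(1*9 + 2) = 38/11.
Compare the errors: |x - 31/9| = |100*9 - 31*29|/(29*9) = 1/261, and |x - 38/11| = |100*11 - 38*29|/(29*11) = 2/319.
Cross-multiplying, 1*319 = 319 < 522 = 2*261, so 1/261 is smaller: the convergent 31/9 is closer to x than 38/11.

31/9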